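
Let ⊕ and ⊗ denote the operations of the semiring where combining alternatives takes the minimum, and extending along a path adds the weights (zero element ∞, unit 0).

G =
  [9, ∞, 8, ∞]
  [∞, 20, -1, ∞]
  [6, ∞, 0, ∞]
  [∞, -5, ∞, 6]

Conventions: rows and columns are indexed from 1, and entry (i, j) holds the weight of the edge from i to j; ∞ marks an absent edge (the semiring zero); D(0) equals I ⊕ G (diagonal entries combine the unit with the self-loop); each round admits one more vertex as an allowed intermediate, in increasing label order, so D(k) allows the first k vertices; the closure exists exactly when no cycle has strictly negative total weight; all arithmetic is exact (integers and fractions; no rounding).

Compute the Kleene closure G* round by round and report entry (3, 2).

D(0):
  [0, ∞, 8, ∞]
  [∞, 0, -1, ∞]
  [6, ∞, 0, ∞]
  [∞, -5, ∞, 0]
D(1):
  [0, ∞, 8, ∞]
  [∞, 0, -1, ∞]
  [6, ∞, 0, ∞]
  [∞, -5, ∞, 0]
D(2):
  [0, ∞, 8, ∞]
  [∞, 0, -1, ∞]
  [6, ∞, 0, ∞]
  [∞, -5, -6, 0]
D(3):
  [0, ∞, 8, ∞]
  [5, 0, -1, ∞]
  [6, ∞, 0, ∞]
  [0, -5, -6, 0]
D(4):
  [0, ∞, 8, ∞]
  [5, 0, -1, ∞]
  [6, ∞, 0, ∞]
  [0, -5, -6, 0]
Answer: G*[3][2] = ∞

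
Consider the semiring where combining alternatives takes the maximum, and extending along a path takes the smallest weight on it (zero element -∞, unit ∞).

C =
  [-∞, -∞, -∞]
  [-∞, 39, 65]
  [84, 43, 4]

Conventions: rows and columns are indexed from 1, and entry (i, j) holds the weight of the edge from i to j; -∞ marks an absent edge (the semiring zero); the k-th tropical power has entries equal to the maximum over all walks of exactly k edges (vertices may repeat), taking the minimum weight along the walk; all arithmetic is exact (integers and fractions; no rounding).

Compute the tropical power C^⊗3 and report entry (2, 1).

C^⊗2:
  [-∞, -∞, -∞]
  [65, 43, 39]
  [4, 39, 43]
C^⊗3:
  [-∞, -∞, -∞]
  [39, 39, 43]
  [43, 43, 39]
Key observation: the optimum is the walk 2->2->3->1, with weight 39 min 65 min 84 = 39.
Optimal value attained by: walk 2->2->3->1.
Answer: (C^⊗3)[2][1] = 39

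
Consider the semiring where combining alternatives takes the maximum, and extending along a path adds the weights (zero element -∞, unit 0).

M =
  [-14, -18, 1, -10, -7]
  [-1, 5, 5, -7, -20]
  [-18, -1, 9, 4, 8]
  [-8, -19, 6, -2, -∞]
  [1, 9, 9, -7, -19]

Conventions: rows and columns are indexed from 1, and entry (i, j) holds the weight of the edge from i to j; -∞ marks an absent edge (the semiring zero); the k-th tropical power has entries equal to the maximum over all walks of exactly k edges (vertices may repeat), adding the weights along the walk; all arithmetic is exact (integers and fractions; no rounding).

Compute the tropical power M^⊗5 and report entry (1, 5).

M^⊗2:
  [-6, 2, 10, 5, 9]
  [4, 10, 14, 9, 13]
  [9, 17, 18, 13, 17]
  [-10, 5, 15, 10, 14]
  [8, 14, 18, 13, 17]
M^⊗3:
  [10, 18, 19, 14, 18]
  [14, 22, 23, 18, 22]
  [18, 26, 27, 22, 26]
  [15, 23, 24, 19, 23]
  [18, 26, 27, 22, 26]
M^⊗4:
  [19, 27, 28, 23, 27]
  [23, 31, 32, 27, 31]
  [27, 35, 36, 31, 35]
  [24, 32, 33, 28, 32]
  [27, 35, 36, 31, 35]
M^⊗5:
  [28, 36, 37, 32, 36]
  [32, 40, 41, 36, 40]
  [36, 44, 45, 40, 44]
  [33, 41, 42, 37, 41]
  [36, 44, 45, 40, 44]
Key observation: the optimum is the walk 1->3->3->3->3->5, with weight 1 + 9 + 9 + 9 + 8 = 36.
Optimal value attained by: walk 1->3->3->3->3->5.
Answer: (M^⊗5)[1][5] = 36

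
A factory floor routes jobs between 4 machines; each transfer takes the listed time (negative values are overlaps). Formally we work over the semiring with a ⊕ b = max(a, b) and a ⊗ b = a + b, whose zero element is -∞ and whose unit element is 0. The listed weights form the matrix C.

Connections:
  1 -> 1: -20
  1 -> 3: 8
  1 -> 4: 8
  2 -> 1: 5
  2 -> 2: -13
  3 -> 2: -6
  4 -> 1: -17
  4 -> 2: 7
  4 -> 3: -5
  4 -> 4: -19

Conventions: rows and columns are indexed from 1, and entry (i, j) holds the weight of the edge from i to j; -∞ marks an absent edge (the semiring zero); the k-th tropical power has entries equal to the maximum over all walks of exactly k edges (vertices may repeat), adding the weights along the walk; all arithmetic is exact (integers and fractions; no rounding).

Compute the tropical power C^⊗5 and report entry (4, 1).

C^⊗2:
  [-9, 15, 3, -11]
  [-8, -26, 13, 13]
  [-1, -19, -∞, -∞]
  [12, -6, -9, -9]
C^⊗3:
  [20, 2, -1, -1]
  [-4, 20, 8, 0]
  [-14, -32, 7, 7]
  [-1, -2, 20, 20]
C^⊗4:
  [7, 6, 28, 28]
  [25, 7, 4, 4]
  [-10, 14, 2, -6]
  [3, 27, 15, 7]
C^⊗5:
  [11, 35, 23, 15]
  [12, 11, 33, 33]
  [19, 1, -2, -2]
  [32, 14, 11, 11]
Key observation: the optimum is the walk 4->2->1->4->2->1, with weight 7 + 5 + 8 + 7 + 5 = 32.
Optimal value attained by: walk 4->2->1->4->2->1.
Answer: (C^⊗5)[4][1] = 32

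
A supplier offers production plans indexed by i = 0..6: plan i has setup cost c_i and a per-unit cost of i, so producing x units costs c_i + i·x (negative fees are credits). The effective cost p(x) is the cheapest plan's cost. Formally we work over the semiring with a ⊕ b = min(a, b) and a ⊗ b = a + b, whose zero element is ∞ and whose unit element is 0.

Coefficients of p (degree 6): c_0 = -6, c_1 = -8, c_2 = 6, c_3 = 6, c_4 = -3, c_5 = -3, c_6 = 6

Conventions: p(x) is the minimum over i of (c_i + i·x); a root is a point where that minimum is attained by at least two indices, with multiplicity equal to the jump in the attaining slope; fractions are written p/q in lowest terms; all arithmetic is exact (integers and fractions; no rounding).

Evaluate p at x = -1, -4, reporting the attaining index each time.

p(-1) = min(-6+0·(-1)=-6, -8+1·(-1)=-9, 6+2·(-1)=4, 6+3·(-1)=3, -3+4·(-1)=-7, -3+5·(-1)=-8, 6+6·(-1)=0) = -9 (attained by i=1)
p(-4) = min(-6+0·(-4)=-6, -8+1·(-4)=-12, 6+2·(-4)=-2, 6+3·(-4)=-6, -3+4·(-4)=-19, -3+5·(-4)=-23, 6+6·(-4)=-18) = -23 (attained by i=5)
Answer: p(-1) = -9; p(-4) = -23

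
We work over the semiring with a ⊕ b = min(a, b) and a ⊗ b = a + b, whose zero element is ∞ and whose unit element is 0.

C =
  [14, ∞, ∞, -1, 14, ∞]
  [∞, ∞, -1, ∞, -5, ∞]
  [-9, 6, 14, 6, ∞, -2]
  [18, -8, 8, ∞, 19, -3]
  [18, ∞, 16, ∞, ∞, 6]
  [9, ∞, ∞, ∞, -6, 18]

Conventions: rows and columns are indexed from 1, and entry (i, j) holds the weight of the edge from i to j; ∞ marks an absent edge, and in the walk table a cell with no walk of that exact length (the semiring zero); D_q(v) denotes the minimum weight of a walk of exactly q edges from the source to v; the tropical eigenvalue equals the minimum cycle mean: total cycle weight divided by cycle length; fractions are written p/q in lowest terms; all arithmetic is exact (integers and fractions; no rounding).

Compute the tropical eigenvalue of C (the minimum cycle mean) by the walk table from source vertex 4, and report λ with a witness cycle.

q=0: [∞, ∞, ∞, 0, ∞, ∞]
q=1: [18, -8, 8, ∞, 19, -3]
q=2: [-1, 14, -9, 14, -13, 6]
q=3: [-18, -3, 3, -3, 0, -11]
q=4: [-6, -11, -4, -19, -17, -6]
q=5: [-13, -27, -12, -7, -16, -22]
q=6: [-21, -15, -28, -14, -32, -14]
Optimal cycle mean attained by: cycle 1->4->2->3->1, total (-1) + (-8) + (-1) + (-9), length 4.
Answer: λ = -19/4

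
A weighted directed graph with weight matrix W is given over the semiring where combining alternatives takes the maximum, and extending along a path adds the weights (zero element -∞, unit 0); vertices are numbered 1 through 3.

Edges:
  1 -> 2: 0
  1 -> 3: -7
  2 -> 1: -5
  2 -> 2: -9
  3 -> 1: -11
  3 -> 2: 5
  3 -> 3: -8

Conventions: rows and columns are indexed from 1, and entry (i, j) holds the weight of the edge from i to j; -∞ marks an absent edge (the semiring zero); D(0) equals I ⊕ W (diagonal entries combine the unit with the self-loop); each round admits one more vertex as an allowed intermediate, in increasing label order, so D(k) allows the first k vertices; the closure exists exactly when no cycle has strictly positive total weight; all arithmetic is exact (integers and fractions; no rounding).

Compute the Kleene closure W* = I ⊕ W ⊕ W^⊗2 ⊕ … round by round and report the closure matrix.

D(0):
  [0, 0, -7]
  [-5, 0, -∞]
  [-11, 5, 0]
D(1):
  [0, 0, -7]
  [-5, 0, -12]
  [-11, 5, 0]
D(2):
  [0, 0, -7]
  [-5, 0, -12]
  [0, 5, 0]
D(3):
  [0, 0, -7]
  [-5, 0, -12]
  [0, 5, 0]
Answer: W* = [[0, 0, -7], [-5, 0, -12], [0, 5, 0]]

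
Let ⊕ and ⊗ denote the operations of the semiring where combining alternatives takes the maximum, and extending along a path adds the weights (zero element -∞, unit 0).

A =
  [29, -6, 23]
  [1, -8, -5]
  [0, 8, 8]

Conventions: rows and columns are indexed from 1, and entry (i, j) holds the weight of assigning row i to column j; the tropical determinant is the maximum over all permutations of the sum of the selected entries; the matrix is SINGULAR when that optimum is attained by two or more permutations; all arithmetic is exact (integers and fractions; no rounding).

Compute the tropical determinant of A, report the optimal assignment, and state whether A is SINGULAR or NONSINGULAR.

σ = (1, 2, 3): 29 + (-8) + 8 = 29
σ = (1, 3, 2): 29 + (-5) + 8 = 32
σ = (2, 1, 3): (-6) + 1 + 8 = 3
σ = (2, 3, 1): (-6) + (-5) + 0 = -11
σ = (3, 1, 2): 23 + 1 + 8 = 32
σ = (3, 2, 1): 23 + (-8) + 0 = 15
Optimal value attained by: σ = (1, 3, 2).
Answer: det⊕(A) = 32; verdict: SINGULAR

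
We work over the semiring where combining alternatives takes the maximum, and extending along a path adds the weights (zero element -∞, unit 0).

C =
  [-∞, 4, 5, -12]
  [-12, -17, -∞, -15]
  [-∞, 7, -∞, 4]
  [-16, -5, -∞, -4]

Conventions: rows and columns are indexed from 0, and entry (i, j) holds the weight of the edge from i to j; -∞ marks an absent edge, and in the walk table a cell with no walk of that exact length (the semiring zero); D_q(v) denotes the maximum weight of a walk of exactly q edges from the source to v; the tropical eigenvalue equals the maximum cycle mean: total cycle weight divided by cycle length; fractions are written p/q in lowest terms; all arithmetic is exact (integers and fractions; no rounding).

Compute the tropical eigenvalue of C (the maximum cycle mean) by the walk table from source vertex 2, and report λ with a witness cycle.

q=0: [-∞, -∞, 0, -∞]
q=1: [-∞, 7, -∞, 4]
q=2: [-5, -1, -∞, 0]
q=3: [-13, -1, 0, -4]
q=4: [-13, 7, -8, 4]
Optimal cycle mean attained by: cycle 0->2->1->0, total 5 + 7 + (-12), length 3.
Answer: λ = 0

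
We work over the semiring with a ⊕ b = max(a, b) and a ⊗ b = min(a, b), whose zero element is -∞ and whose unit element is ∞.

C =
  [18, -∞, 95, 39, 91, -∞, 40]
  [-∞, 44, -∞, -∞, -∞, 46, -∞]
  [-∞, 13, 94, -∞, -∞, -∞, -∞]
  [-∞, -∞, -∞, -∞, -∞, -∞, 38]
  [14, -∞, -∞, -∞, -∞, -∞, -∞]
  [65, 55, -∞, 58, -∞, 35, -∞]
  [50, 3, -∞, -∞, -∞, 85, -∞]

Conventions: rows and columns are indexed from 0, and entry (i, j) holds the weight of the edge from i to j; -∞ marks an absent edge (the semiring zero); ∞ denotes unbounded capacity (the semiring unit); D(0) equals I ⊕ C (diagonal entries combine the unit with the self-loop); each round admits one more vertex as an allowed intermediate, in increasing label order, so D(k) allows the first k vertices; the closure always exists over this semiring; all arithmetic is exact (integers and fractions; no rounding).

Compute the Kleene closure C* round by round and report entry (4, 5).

D(0):
  [∞, -∞, 95, 39, 91, -∞, 40]
  [-∞, ∞, -∞, -∞, -∞, 46, -∞]
  [-∞, 13, ∞, -∞, -∞, -∞, -∞]
  [-∞, -∞, -∞, ∞, -∞, -∞, 38]
  [14, -∞, -∞, -∞, ∞, -∞, -∞]
  [65, 55, -∞, 58, -∞, ∞, -∞]
  [50, 3, -∞, -∞, -∞, 85, ∞]
D(1):
  [∞, -∞, 95, 39, 91, -∞, 40]
  [-∞, ∞, -∞, -∞, -∞, 46, -∞]
  [-∞, 13, ∞, -∞, -∞, -∞, -∞]
  [-∞, -∞, -∞, ∞, -∞, -∞, 38]
  [14, -∞, 14, 14, ∞, -∞, 14]
  [65, 55, 65, 58, 65, ∞, 40]
  [50, 3, 50, 39, 50, 85, ∞]
D(2):
  [∞, -∞, 95, 39, 91, -∞, 40]
  [-∞, ∞, -∞, -∞, -∞, 46, -∞]
  [-∞, 13, ∞, -∞, -∞, 13, -∞]
  [-∞, -∞, -∞, ∞, -∞, -∞, 38]
  [14, -∞, 14, 14, ∞, -∞, 14]
  [65, 55, 65, 58, 65, ∞, 40]
  [50, 3, 50, 39, 50, 85, ∞]
D(3):
  [∞, 13, 95, 39, 91, 13, 40]
  [-∞, ∞, -∞, -∞, -∞, 46, -∞]
  [-∞, 13, ∞, -∞, -∞, 13, -∞]
  [-∞, -∞, -∞, ∞, -∞, -∞, 38]
  [14, 13, 14, 14, ∞, 13, 14]
  [65, 55, 65, 58, 65, ∞, 40]
  [50, 13, 50, 39, 50, 85, ∞]
D(4):
  [∞, 13, 95, 39, 91, 13, 40]
  [-∞, ∞, -∞, -∞, -∞, 46, -∞]
  [-∞, 13, ∞, -∞, -∞, 13, -∞]
  [-∞, -∞, -∞, ∞, -∞, -∞, 38]
  [14, 13, 14, 14, ∞, 13, 14]
  [65, 55, 65, 58, 65, ∞, 40]
  [50, 13, 50, 39, 50, 85, ∞]
D(5):
  [∞, 13, 95, 39, 91, 13, 40]
  [-∞, ∞, -∞, -∞, -∞, 46, -∞]
  [-∞, 13, ∞, -∞, -∞, 13, -∞]
  [-∞, -∞, -∞, ∞, -∞, -∞, 38]
  [14, 13, 14, 14, ∞, 13, 14]
  [65, 55, 65, 58, 65, ∞, 40]
  [50, 13, 50, 39, 50, 85, ∞]
D(6):
  [∞, 13, 95, 39, 91, 13, 40]
  [46, ∞, 46, 46, 46, 46, 40]
  [13, 13, ∞, 13, 13, 13, 13]
  [-∞, -∞, -∞, ∞, -∞, -∞, 38]
  [14, 13, 14, 14, ∞, 13, 14]
  [65, 55, 65, 58, 65, ∞, 40]
  [65, 55, 65, 58, 65, 85, ∞]
D(7):
  [∞, 40, 95, 40, 91, 40, 40]
  [46, ∞, 46, 46, 46, 46, 40]
  [13, 13, ∞, 13, 13, 13, 13]
  [38, 38, 38, ∞, 38, 38, 38]
  [14, 14, 14, 14, ∞, 14, 14]
  [65, 55, 65, 58, 65, ∞, 40]
  [65, 55, 65, 58, 65, 85, ∞]
Answer: C*[4][5] = 14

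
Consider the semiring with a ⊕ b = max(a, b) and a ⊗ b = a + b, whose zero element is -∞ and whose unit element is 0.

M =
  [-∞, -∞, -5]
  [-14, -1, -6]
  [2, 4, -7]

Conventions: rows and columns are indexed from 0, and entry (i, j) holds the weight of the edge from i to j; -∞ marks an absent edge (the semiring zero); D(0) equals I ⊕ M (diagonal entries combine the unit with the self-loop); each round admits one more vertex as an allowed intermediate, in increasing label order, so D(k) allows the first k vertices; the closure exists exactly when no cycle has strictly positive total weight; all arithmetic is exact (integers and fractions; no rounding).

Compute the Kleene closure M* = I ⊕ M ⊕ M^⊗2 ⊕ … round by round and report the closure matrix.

D(0):
  [0, -∞, -5]
  [-14, 0, -6]
  [2, 4, 0]
D(1):
  [0, -∞, -5]
  [-14, 0, -6]
  [2, 4, 0]
D(2):
  [0, -∞, -5]
  [-14, 0, -6]
  [2, 4, 0]
D(3):
  [0, -1, -5]
  [-4, 0, -6]
  [2, 4, 0]
Answer: M* = [[0, -1, -5], [-4, 0, -6], [2, 4, 0]]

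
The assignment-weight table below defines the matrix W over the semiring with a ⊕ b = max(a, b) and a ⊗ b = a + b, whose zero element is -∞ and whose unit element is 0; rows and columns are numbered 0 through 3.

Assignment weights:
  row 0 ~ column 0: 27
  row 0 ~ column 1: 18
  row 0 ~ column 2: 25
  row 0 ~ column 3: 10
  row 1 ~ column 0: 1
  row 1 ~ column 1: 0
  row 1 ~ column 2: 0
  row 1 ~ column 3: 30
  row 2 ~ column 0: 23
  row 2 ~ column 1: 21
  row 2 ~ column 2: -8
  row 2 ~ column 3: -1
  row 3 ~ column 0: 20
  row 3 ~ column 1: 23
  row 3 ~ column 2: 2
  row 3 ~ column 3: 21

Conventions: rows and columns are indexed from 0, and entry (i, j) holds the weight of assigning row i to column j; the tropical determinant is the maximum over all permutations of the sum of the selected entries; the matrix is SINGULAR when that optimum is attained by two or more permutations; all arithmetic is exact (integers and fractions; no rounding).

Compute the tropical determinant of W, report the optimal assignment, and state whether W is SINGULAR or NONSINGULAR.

σ = (0, 1, 2, 3): 27 + 0 + (-8) + 21 = 40
σ = (0, 1, 3, 2): 27 + 0 + (-1) + 2 = 28
σ = (0, 2, 1, 3): 27 + 0 + 21 + 21 = 69
σ = (0, 2, 3, 1): 27 + 0 + (-1) + 23 = 49
σ = (0, 3, 1, 2): 27 + 30 + 21 + 2 = 80
σ = (0, 3, 2, 1): 27 + 30 + (-8) + 23 = 72
σ = (1, 0, 2, 3): 18 + 1 + (-8) + 21 = 32
σ = (1, 0, 3, 2): 18 + 1 + (-1) + 2 = 20
σ = (1, 2, 0, 3): 18 + 0 + 23 + 21 = 62
σ = (1, 2, 3, 0): 18 + 0 + (-1) + 20 = 37
σ = (1, 3, 0, 2): 18 + 30 + 23 + 2 = 73
σ = (1, 3, 2, 0): 18 + 30 + (-8) + 20 = 60
σ = (2, 0, 1, 3): 25 + 1 + 21 + 21 = 68
σ = (2, 0, 3, 1): 25 + 1 + (-1) + 23 = 48
σ = (2, 1, 0, 3): 25 + 0 + 23 + 21 = 69
σ = (2, 1, 3, 0): 25 + 0 + (-1) + 20 = 44
σ = (2, 3, 0, 1): 25 + 30 + 23 + 23 = 101
σ = (2, 3, 1, 0): 25 + 30 + 21 + 20 = 96
σ = (3, 0, 1, 2): 10 + 1 + 21 + 2 = 34
σ = (3, 0, 2, 1): 10 + 1 + (-8) + 23 = 26
σ = (3, 1, 0, 2): 10 + 0 + 23 + 2 = 35
σ = (3, 1, 2, 0): 10 + 0 + (-8) + 20 = 22
σ = (3, 2, 0, 1): 10 + 0 + 23 + 23 = 56
σ = (3, 2, 1, 0): 10 + 0 + 21 + 20 = 51
Optimal value attained by: σ = (2, 3, 0, 1).
Answer: det⊕(W) = 101; verdict: NONSINGULAR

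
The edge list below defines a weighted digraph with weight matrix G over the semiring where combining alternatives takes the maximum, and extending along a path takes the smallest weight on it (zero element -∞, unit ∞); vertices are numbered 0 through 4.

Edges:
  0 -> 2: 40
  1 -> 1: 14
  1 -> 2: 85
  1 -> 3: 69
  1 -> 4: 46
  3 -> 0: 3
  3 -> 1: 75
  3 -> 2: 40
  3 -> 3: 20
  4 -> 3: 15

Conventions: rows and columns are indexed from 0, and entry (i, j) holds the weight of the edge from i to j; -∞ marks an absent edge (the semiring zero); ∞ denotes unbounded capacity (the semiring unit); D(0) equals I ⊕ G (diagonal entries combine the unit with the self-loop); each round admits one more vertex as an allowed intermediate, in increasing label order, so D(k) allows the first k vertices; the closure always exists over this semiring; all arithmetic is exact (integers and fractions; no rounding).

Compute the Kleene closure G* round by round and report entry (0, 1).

D(0):
  [∞, -∞, 40, -∞, -∞]
  [-∞, ∞, 85, 69, 46]
  [-∞, -∞, ∞, -∞, -∞]
  [3, 75, 40, ∞, -∞]
  [-∞, -∞, -∞, 15, ∞]
D(1):
  [∞, -∞, 40, -∞, -∞]
  [-∞, ∞, 85, 69, 46]
  [-∞, -∞, ∞, -∞, -∞]
  [3, 75, 40, ∞, -∞]
  [-∞, -∞, -∞, 15, ∞]
D(2):
  [∞, -∞, 40, -∞, -∞]
  [-∞, ∞, 85, 69, 46]
  [-∞, -∞, ∞, -∞, -∞]
  [3, 75, 75, ∞, 46]
  [-∞, -∞, -∞, 15, ∞]
D(3):
  [∞, -∞, 40, -∞, -∞]
  [-∞, ∞, 85, 69, 46]
  [-∞, -∞, ∞, -∞, -∞]
  [3, 75, 75, ∞, 46]
  [-∞, -∞, -∞, 15, ∞]
D(4):
  [∞, -∞, 40, -∞, -∞]
  [3, ∞, 85, 69, 46]
  [-∞, -∞, ∞, -∞, -∞]
  [3, 75, 75, ∞, 46]
  [3, 15, 15, 15, ∞]
D(5):
  [∞, -∞, 40, -∞, -∞]
  [3, ∞, 85, 69, 46]
  [-∞, -∞, ∞, -∞, -∞]
  [3, 75, 75, ∞, 46]
  [3, 15, 15, 15, ∞]
Answer: G*[0][1] = -∞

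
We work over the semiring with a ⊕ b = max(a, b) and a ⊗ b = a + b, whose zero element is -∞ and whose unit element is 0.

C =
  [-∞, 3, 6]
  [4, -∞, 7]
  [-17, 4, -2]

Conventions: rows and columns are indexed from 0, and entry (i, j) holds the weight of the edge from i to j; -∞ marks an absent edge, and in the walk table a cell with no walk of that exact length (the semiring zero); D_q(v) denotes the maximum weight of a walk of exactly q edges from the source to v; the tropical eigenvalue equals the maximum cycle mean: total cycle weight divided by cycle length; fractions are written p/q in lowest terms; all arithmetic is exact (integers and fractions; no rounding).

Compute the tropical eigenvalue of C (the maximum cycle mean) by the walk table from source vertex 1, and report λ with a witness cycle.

q=0: [-∞, 0, -∞]
q=1: [4, -∞, 7]
q=2: [-10, 11, 10]
q=3: [15, 14, 18]
Optimal cycle mean attained by: cycle 1->2->1, total 7 + 4, length 2.
Answer: λ = 11/2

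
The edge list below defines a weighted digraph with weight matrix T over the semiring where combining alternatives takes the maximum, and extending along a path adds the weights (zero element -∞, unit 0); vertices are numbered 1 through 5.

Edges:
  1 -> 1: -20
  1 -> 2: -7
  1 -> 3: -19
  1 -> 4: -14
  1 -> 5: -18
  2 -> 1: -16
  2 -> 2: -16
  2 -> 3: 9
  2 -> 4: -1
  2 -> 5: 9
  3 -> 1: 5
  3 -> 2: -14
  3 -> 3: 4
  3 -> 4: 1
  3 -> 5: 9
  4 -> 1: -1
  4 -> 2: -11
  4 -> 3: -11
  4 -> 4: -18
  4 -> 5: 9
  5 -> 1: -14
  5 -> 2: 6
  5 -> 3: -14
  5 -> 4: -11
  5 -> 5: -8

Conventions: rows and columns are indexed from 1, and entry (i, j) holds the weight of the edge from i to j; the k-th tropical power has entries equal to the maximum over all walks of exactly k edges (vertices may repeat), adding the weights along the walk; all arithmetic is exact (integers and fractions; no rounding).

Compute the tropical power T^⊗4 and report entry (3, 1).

T^⊗2:
  [-14, -12, 2, -8, 2]
  [14, 15, 13, 10, 18]
  [9, 15, 8, 5, 13]
  [-5, 15, -2, -2, 1]
  [-9, -2, 15, 5, 15]
T^⊗3:
  [7, 8, 6, 3, 11]
  [18, 24, 24, 14, 24]
  [13, 19, 24, 14, 24]
  [3, 7, 24, 14, 24]
  [20, 21, 19, 16, 24]
T^⊗4:
  [11, 17, 17, 7, 17]
  [29, 30, 33, 25, 33]
  [29, 30, 28, 25, 33]
  [29, 30, 28, 25, 33]
  [24, 30, 30, 20, 30]
Key observation: the optimum is the walk 3->5->2->3->1, with weight 9 + 6 + 9 + 5 = 29.
Optimal value attained by: walk 3->5->2->3->1.
Answer: (T^⊗4)[3][1] = 29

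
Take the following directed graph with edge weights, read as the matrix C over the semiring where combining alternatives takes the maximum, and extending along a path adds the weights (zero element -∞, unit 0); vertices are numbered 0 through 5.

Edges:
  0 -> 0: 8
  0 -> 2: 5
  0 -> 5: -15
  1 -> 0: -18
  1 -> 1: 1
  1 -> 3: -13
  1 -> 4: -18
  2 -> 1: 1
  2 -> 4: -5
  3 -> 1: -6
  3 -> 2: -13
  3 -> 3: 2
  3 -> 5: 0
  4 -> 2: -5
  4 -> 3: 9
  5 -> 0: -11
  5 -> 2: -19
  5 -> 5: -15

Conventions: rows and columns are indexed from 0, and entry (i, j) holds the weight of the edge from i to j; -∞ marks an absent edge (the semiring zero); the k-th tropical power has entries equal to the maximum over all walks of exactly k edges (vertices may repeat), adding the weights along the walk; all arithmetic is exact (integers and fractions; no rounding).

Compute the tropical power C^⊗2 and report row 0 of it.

C^⊗2:
  [16, 6, 13, -∞, 0, -7]
  [-10, 2, -13, -9, -17, -13]
  [-17, 2, -10, 4, -17, -∞]
  [-11, -4, -11, 4, -18, 2]
  [-∞, 3, -4, 11, -10, 9]
  [-3, -18, -6, -∞, -24, -26]
Answer: row 0 of C^⊗2 = [16, 6, 13, -∞, 0, -7]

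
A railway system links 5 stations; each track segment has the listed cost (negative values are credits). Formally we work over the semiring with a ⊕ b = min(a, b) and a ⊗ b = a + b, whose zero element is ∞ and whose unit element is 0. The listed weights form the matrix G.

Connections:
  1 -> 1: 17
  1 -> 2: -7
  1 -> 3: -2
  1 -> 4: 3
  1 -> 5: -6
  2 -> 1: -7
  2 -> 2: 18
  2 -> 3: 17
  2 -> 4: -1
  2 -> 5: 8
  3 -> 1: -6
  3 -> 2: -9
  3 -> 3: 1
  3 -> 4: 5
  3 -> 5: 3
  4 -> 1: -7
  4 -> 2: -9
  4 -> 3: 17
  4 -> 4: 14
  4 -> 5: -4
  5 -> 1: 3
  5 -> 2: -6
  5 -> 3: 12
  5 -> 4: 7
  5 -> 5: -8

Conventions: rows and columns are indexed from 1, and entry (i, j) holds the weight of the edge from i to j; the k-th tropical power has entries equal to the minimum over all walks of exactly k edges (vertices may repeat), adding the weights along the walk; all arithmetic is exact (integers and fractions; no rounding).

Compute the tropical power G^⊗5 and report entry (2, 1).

G^⊗2:
  [-14, -12, -1, -8, -14]
  [-8, -14, -9, -4, -13]
  [-16, -13, -8, -10, -12]
  [-16, -14, -9, -10, -13]
  [-13, -14, 1, -7, -16]
G^⊗3:
  [-19, -21, -16, -13, -22]
  [-21, -19, -10, -15, -21]
  [-20, -23, -18, -14, -22]
  [-21, -23, -18, -15, -22]
  [-21, -22, -15, -15, -24]
G^⊗4:
  [-28, -28, -21, -22, -30]
  [-26, -28, -23, -20, -29]
  [-30, -28, -22, -24, -30]
  [-30, -28, -23, -24, -30]
  [-29, -30, -23, -23, -32]
G^⊗5:
  [-35, -36, -30, -29, -38]
  [-35, -35, -28, -29, -37]
  [-35, -37, -32, -29, -38]
  [-35, -37, -32, -29, -38]
  [-37, -38, -31, -31, -40]
Key observation: the optimum is the walk 2->1->2->1->2->1, with weight (-7) + (-7) + (-7) + (-7) + (-7) = -35.
Optimal value attained by: walk 2->1->2->1->2->1.
Answer: (G^⊗5)[2][1] = -35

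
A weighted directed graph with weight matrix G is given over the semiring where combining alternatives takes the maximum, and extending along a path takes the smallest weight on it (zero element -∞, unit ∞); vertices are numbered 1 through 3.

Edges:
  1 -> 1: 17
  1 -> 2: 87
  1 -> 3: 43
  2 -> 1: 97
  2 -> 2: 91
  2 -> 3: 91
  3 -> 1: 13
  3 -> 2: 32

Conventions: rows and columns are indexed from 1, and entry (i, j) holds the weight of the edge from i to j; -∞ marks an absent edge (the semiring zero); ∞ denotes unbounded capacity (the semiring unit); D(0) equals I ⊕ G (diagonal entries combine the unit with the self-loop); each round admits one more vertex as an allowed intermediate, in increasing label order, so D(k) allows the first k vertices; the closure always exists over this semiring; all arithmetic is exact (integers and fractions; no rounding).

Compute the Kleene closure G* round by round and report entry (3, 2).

D(0):
  [∞, 87, 43]
  [97, ∞, 91]
  [13, 32, ∞]
D(1):
  [∞, 87, 43]
  [97, ∞, 91]
  [13, 32, ∞]
D(2):
  [∞, 87, 87]
  [97, ∞, 91]
  [32, 32, ∞]
D(3):
  [∞, 87, 87]
  [97, ∞, 91]
  [32, 32, ∞]
Answer: G*[3][2] = 32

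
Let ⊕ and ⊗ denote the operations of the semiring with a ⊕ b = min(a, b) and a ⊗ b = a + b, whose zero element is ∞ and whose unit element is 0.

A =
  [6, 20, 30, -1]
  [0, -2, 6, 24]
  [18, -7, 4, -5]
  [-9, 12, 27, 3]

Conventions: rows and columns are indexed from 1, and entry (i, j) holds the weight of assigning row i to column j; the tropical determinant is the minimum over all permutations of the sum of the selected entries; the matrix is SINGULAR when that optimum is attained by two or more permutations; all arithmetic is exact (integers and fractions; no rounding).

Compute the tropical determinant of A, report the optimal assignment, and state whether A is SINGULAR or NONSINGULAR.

σ = (1, 2, 3, 4): 6 + (-2) + 4 + 3 = 11
σ = (1, 2, 4, 3): 6 + (-2) + (-5) + 27 = 26
σ = (1, 3, 2, 4): 6 + 6 + (-7) + 3 = 8
σ = (1, 3, 4, 2): 6 + 6 + (-5) + 12 = 19
σ = (1, 4, 2, 3): 6 + 24 + (-7) + 27 = 50
σ = (1, 4, 3, 2): 6 + 24 + 4 + 12 = 46
σ = (2, 1, 3, 4): 20 + 0 + 4 + 3 = 27
σ = (2, 1, 4, 3): 20 + 0 + (-5) + 27 = 42
σ = (2, 3, 1, 4): 20 + 6 + 18 + 3 = 47
σ = (2, 3, 4, 1): 20 + 6 + (-5) + (-9) = 12
σ = (2, 4, 1, 3): 20 + 24 + 18 + 27 = 89
σ = (2, 4, 3, 1): 20 + 24 + 4 + (-9) = 39
σ = (3, 1, 2, 4): 30 + 0 + (-7) + 3 = 26
σ = (3, 1, 4, 2): 30 + 0 + (-5) + 12 = 37
σ = (3, 2, 1, 4): 30 + (-2) + 18 + 3 = 49
σ = (3, 2, 4, 1): 30 + (-2) + (-5) + (-9) = 14
σ = (3, 4, 1, 2): 30 + 24 + 18 + 12 = 84
σ = (3, 4, 2, 1): 30 + 24 + (-7) + (-9) = 38
σ = (4, 1, 2, 3): (-1) + 0 + (-7) + 27 = 19
σ = (4, 1, 3, 2): (-1) + 0 + 4 + 12 = 15
σ = (4, 2, 1, 3): (-1) + (-2) + 18 + 27 = 42
σ = (4, 2, 3, 1): (-1) + (-2) + 4 + (-9) = -8
σ = (4, 3, 1, 2): (-1) + 6 + 18 + 12 = 35
σ = (4, 3, 2, 1): (-1) + 6 + (-7) + (-9) = -11
Optimal value attained by: σ = (4, 3, 2, 1).
Answer: det⊕(A) = -11; verdict: NONSINGULAR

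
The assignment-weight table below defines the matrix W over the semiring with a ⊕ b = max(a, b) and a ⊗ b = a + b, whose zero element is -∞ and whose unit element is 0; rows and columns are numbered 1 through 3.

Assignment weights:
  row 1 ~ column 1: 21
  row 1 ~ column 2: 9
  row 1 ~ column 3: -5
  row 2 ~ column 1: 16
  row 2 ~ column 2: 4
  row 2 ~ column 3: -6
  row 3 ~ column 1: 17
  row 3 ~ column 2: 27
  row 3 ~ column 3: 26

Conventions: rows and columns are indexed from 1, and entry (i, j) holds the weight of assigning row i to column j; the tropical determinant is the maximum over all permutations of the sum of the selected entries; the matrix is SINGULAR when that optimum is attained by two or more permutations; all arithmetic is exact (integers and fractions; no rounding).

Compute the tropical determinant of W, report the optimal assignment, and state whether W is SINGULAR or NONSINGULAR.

σ = (1, 2, 3): 21 + 4 + 26 = 51
σ = (1, 3, 2): 21 + (-6) + 27 = 42
σ = (2, 1, 3): 9 + 16 + 26 = 51
σ = (2, 3, 1): 9 + (-6) + 17 = 20
σ = (3, 1, 2): (-5) + 16 + 27 = 38
σ = (3, 2, 1): (-5) + 4 + 17 = 16
Optimal value attained by: σ = (1, 2, 3).
Answer: det⊕(W) = 51; verdict: SINGULAR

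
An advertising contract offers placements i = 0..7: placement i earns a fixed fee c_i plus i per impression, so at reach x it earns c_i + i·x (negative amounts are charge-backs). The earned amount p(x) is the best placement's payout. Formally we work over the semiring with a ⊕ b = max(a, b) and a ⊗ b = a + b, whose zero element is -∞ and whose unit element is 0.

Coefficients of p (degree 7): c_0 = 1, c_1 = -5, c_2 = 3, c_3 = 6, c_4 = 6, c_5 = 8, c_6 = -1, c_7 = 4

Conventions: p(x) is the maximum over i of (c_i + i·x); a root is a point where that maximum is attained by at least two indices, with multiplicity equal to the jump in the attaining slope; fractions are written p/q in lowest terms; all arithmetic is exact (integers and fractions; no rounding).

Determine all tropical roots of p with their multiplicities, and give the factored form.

hull edge (i=0, c=1) to (i=3, c=6): slope 5/3, span 3
hull edge (i=3, c=6) to (i=5, c=8): slope 1, span 2
hull edge (i=5, c=8) to (i=7, c=4): slope -2, span 2
Factored form: p(x) = 4 ⊗ (x ⊕ (-5/3)) ⊗ (x ⊕ (-5/3)) ⊗ (x ⊕ (-5/3)) ⊗ (x ⊕ (-1)) ⊗ (x ⊕ (-1)) ⊗ (x ⊕ 2) ⊗ (x ⊕ 2)
Answer: roots = -5/3 (mult 3), -1 (mult 2), 2 (mult 2)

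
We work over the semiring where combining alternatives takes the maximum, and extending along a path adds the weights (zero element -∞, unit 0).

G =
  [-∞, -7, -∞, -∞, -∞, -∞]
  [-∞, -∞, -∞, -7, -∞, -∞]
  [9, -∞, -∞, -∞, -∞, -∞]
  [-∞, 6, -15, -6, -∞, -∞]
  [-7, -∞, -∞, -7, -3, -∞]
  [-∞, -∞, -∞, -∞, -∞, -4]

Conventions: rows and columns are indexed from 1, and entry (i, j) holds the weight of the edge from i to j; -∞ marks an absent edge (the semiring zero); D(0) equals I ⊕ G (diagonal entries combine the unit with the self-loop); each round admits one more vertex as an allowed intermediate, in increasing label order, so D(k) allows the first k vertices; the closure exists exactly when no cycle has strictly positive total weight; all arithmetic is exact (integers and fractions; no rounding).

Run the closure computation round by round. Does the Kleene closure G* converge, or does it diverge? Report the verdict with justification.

D(0):
  [0, -7, -∞, -∞, -∞, -∞]
  [-∞, 0, -∞, -7, -∞, -∞]
  [9, -∞, 0, -∞, -∞, -∞]
  [-∞, 6, -15, 0, -∞, -∞]
  [-7, -∞, -∞, -7, 0, -∞]
  [-∞, -∞, -∞, -∞, -∞, 0]
D(1):
  [0, -7, -∞, -∞, -∞, -∞]
  [-∞, 0, -∞, -7, -∞, -∞]
  [9, 2, 0, -∞, -∞, -∞]
  [-∞, 6, -15, 0, -∞, -∞]
  [-7, -14, -∞, -7, 0, -∞]
  [-∞, -∞, -∞, -∞, -∞, 0]
D(2):
  [0, -7, -∞, -14, -∞, -∞]
  [-∞, 0, -∞, -7, -∞, -∞]
  [9, 2, 0, -5, -∞, -∞]
  [-∞, 6, -15, 0, -∞, -∞]
  [-7, -14, -∞, -7, 0, -∞]
  [-∞, -∞, -∞, -∞, -∞, 0]
D(3):
  [0, -7, -∞, -14, -∞, -∞]
  [-∞, 0, -∞, -7, -∞, -∞]
  [9, 2, 0, -5, -∞, -∞]
  [-6, 6, -15, 0, -∞, -∞]
  [-7, -14, -∞, -7, 0, -∞]
  [-∞, -∞, -∞, -∞, -∞, 0]
D(4):
  [0, -7, -29, -14, -∞, -∞]
  [-13, 0, -22, -7, -∞, -∞]
  [9, 2, 0, -5, -∞, -∞]
  [-6, 6, -15, 0, -∞, -∞]
  [-7, -1, -22, -7, 0, -∞]
  [-∞, -∞, -∞, -∞, -∞, 0]
D(5):
  [0, -7, -29, -14, -∞, -∞]
  [-13, 0, -22, -7, -∞, -∞]
  [9, 2, 0, -5, -∞, -∞]
  [-6, 6, -15, 0, -∞, -∞]
  [-7, -1, -22, -7, 0, -∞]
  [-∞, -∞, -∞, -∞, -∞, 0]
D(6):
  [0, -7, -29, -14, -∞, -∞]
  [-13, 0, -22, -7, -∞, -∞]
  [9, 2, 0, -5, -∞, -∞]
  [-6, 6, -15, 0, -∞, -∞]
  [-7, -1, -22, -7, 0, -∞]
  [-∞, -∞, -∞, -∞, -∞, 0]
Key observation: every diagonal entry stays at the unit through all rounds, so no improving cycle exists.
Answer: CONVERGES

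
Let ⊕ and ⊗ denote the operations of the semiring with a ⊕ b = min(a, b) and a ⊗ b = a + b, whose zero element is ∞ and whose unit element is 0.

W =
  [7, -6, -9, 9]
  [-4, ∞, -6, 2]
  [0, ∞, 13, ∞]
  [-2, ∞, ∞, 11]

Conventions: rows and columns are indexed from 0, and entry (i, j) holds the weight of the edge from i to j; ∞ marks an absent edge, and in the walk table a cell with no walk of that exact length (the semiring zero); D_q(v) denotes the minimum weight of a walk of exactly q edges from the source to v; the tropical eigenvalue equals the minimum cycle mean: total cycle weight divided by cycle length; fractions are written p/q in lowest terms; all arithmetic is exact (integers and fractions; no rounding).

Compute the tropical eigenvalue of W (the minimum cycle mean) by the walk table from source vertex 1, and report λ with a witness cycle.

q=0: [∞, 0, ∞, ∞]
q=1: [-4, ∞, -6, 2]
q=2: [-6, -10, -13, 5]
q=3: [-14, -12, -16, -8]
q=4: [-16, -20, -23, -10]
Optimal cycle mean attained by: cycle 0->1->0, total (-6) + (-4), length 2.
Answer: λ = -5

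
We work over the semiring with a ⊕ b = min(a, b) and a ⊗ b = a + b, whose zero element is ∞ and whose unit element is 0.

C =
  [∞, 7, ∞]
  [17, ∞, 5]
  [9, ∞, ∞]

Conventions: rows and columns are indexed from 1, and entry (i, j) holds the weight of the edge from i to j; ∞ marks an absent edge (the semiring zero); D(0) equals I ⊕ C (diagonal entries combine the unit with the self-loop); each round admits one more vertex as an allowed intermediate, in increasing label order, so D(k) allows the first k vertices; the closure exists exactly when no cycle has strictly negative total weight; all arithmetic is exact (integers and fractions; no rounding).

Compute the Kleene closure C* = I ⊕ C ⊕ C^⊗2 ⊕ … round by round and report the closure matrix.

D(0):
  [0, 7, ∞]
  [17, 0, 5]
  [9, ∞, 0]
D(1):
  [0, 7, ∞]
  [17, 0, 5]
  [9, 16, 0]
D(2):
  [0, 7, 12]
  [17, 0, 5]
  [9, 16, 0]
D(3):
  [0, 7, 12]
  [14, 0, 5]
  [9, 16, 0]
Answer: C* = [[0, 7, 12], [14, 0, 5], [9, 16, 0]]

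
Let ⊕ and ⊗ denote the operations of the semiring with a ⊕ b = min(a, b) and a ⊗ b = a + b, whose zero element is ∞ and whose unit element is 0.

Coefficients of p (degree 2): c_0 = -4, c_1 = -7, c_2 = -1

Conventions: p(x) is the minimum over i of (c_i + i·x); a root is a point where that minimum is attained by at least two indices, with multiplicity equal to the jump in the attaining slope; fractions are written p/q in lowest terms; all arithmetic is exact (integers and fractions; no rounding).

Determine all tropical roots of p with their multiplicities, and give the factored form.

hull edge (i=0, c=-4) to (i=1, c=-7): slope -3, span 1
hull edge (i=1, c=-7) to (i=2, c=-1): slope 6, span 1
Factored form: p(x) = -1 ⊗ (x ⊕ (-6)) ⊗ (x ⊕ 3)
Answer: roots = -6 (mult 1), 3 (mult 1)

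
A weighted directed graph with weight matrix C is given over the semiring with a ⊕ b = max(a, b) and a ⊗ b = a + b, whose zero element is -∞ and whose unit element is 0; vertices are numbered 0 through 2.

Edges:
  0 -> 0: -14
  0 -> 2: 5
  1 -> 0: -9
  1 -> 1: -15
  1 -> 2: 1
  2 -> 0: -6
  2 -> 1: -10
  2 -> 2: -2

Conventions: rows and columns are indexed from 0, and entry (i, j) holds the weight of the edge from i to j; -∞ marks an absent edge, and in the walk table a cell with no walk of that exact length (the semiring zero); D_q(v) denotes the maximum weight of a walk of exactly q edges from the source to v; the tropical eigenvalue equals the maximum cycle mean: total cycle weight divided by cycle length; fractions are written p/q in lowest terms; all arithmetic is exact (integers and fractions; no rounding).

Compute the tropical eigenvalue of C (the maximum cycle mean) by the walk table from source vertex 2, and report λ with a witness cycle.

q=0: [-∞, -∞, 0]
q=1: [-6, -10, -2]
q=2: [-8, -12, -1]
q=3: [-7, -11, -3]
Optimal cycle mean attained by: cycle 0->2->0, total 5 + (-6), length 2.
Answer: λ = -1/2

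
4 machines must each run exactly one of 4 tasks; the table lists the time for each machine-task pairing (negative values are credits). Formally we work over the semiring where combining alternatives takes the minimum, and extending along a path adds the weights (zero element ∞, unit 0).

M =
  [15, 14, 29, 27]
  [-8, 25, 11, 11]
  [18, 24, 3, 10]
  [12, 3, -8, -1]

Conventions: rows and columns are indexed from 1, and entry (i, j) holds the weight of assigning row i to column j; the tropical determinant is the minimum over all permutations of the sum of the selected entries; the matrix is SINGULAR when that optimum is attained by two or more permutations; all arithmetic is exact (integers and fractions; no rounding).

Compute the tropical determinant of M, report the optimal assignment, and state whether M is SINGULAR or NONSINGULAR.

σ = (1, 2, 3, 4): 15 + 25 + 3 + (-1) = 42
σ = (1, 2, 4, 3): 15 + 25 + 10 + (-8) = 42
σ = (1, 3, 2, 4): 15 + 11 + 24 + (-1) = 49
σ = (1, 3, 4, 2): 15 + 11 + 10 + 3 = 39
σ = (1, 4, 2, 3): 15 + 11 + 24 + (-8) = 42
σ = (1, 4, 3, 2): 15 + 11 + 3 + 3 = 32
σ = (2, 1, 3, 4): 14 + (-8) + 3 + (-1) = 8
σ = (2, 1, 4, 3): 14 + (-8) + 10 + (-8) = 8
σ = (2, 3, 1, 4): 14 + 11 + 18 + (-1) = 42
σ = (2, 3, 4, 1): 14 + 11 + 10 + 12 = 47
σ = (2, 4, 1, 3): 14 + 11 + 18 + (-8) = 35
σ = (2, 4, 3, 1): 14 + 11 + 3 + 12 = 40
σ = (3, 1, 2, 4): 29 + (-8) + 24 + (-1) = 44
σ = (3, 1, 4, 2): 29 + (-8) + 10 + 3 = 34
σ = (3, 2, 1, 4): 29 + 25 + 18 + (-1) = 71
σ = (3, 2, 4, 1): 29 + 25 + 10 + 12 = 76
σ = (3, 4, 1, 2): 29 + 11 + 18 + 3 = 61
σ = (3, 4, 2, 1): 29 + 11 + 24 + 12 = 76
σ = (4, 1, 2, 3): 27 + (-8) + 24 + (-8) = 35
σ = (4, 1, 3, 2): 27 + (-8) + 3 + 3 = 25
σ = (4, 2, 1, 3): 27 + 25 + 18 + (-8) = 62
σ = (4, 2, 3, 1): 27 + 25 + 3 + 12 = 67
σ = (4, 3, 1, 2): 27 + 11 + 18 + 3 = 59
σ = (4, 3, 2, 1): 27 + 11 + 24 + 12 = 74
Optimal value attained by: σ = (2, 1, 3, 4).
Answer: det⊕(M) = 8; verdict: SINGULAR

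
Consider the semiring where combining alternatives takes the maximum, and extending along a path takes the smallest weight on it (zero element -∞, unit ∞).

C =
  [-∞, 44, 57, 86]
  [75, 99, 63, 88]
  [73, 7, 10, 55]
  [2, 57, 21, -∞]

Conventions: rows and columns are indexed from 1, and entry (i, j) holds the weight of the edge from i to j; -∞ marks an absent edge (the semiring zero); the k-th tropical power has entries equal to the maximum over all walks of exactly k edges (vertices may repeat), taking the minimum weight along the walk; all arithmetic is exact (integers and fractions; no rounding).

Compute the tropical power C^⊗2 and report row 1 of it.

C^⊗2:
  [57, 57, 44, 55]
  [75, 99, 63, 88]
  [10, 55, 57, 73]
  [57, 57, 57, 57]
Answer: row 1 of C^⊗2 = [57, 57, 44, 55]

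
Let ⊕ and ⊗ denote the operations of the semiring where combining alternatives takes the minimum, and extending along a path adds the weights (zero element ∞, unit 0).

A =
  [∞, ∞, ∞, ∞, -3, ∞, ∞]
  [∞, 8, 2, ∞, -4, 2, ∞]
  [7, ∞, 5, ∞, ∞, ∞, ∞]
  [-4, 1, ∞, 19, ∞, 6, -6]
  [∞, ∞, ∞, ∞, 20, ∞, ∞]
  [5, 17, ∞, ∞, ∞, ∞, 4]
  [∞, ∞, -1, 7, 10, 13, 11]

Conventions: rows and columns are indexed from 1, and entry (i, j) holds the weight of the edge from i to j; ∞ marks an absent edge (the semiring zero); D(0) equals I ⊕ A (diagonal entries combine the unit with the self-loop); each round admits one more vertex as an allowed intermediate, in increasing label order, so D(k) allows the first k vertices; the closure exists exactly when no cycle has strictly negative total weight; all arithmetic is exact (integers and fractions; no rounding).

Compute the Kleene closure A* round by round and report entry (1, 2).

D(0):
  [0, ∞, ∞, ∞, -3, ∞, ∞]
  [∞, 0, 2, ∞, -4, 2, ∞]
  [7, ∞, 0, ∞, ∞, ∞, ∞]
  [-4, 1, ∞, 0, ∞, 6, -6]
  [∞, ∞, ∞, ∞, 0, ∞, ∞]
  [5, 17, ∞, ∞, ∞, 0, 4]
  [∞, ∞, -1, 7, 10, 13, 0]
D(1):
  [0, ∞, ∞, ∞, -3, ∞, ∞]
  [∞, 0, 2, ∞, -4, 2, ∞]
  [7, ∞, 0, ∞, 4, ∞, ∞]
  [-4, 1, ∞, 0, -7, 6, -6]
  [∞, ∞, ∞, ∞, 0, ∞, ∞]
  [5, 17, ∞, ∞, 2, 0, 4]
  [∞, ∞, -1, 7, 10, 13, 0]
D(2):
  [0, ∞, ∞, ∞, -3, ∞, ∞]
  [∞, 0, 2, ∞, -4, 2, ∞]
  [7, ∞, 0, ∞, 4, ∞, ∞]
  [-4, 1, 3, 0, -7, 3, -6]
  [∞, ∞, ∞, ∞, 0, ∞, ∞]
  [5, 17, 19, ∞, 2, 0, 4]
  [∞, ∞, -1, 7, 10, 13, 0]
D(3):
  [0, ∞, ∞, ∞, -3, ∞, ∞]
  [9, 0, 2, ∞, -4, 2, ∞]
  [7, ∞, 0, ∞, 4, ∞, ∞]
  [-4, 1, 3, 0, -7, 3, -6]
  [∞, ∞, ∞, ∞, 0, ∞, ∞]
  [5, 17, 19, ∞, 2, 0, 4]
  [6, ∞, -1, 7, 3, 13, 0]
D(4):
  [0, ∞, ∞, ∞, -3, ∞, ∞]
  [9, 0, 2, ∞, -4, 2, ∞]
  [7, ∞, 0, ∞, 4, ∞, ∞]
  [-4, 1, 3, 0, -7, 3, -6]
  [∞, ∞, ∞, ∞, 0, ∞, ∞]
  [5, 17, 19, ∞, 2, 0, 4]
  [3, 8, -1, 7, 0, 10, 0]
D(5):
  [0, ∞, ∞, ∞, -3, ∞, ∞]
  [9, 0, 2, ∞, -4, 2, ∞]
  [7, ∞, 0, ∞, 4, ∞, ∞]
  [-4, 1, 3, 0, -7, 3, -6]
  [∞, ∞, ∞, ∞, 0, ∞, ∞]
  [5, 17, 19, ∞, 2, 0, 4]
  [3, 8, -1, 7, 0, 10, 0]
D(6):
  [0, ∞, ∞, ∞, -3, ∞, ∞]
  [7, 0, 2, ∞, -4, 2, 6]
  [7, ∞, 0, ∞, 4, ∞, ∞]
  [-4, 1, 3, 0, -7, 3, -6]
  [∞, ∞, ∞, ∞, 0, ∞, ∞]
  [5, 17, 19, ∞, 2, 0, 4]
  [3, 8, -1, 7, 0, 10, 0]
D(7):
  [0, ∞, ∞, ∞, -3, ∞, ∞]
  [7, 0, 2, 13, -4, 2, 6]
  [7, ∞, 0, ∞, 4, ∞, ∞]
  [-4, 1, -7, 0, -7, 3, -6]
  [∞, ∞, ∞, ∞, 0, ∞, ∞]
  [5, 12, 3, 11, 2, 0, 4]
  [3, 8, -1, 7, 0, 10, 0]
Answer: A*[1][2] = ∞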